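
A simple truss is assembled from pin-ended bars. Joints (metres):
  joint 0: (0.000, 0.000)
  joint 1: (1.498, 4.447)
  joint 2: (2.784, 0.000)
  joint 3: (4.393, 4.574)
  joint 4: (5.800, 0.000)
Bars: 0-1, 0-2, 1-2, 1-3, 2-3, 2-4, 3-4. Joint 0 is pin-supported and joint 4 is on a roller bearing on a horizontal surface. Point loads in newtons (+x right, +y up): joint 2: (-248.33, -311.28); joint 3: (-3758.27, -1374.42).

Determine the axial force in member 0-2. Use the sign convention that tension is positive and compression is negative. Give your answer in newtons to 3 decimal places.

-2841.370

N=5 nodes, M=7 members, R=3 reactions → 2N=10, M+R=10
member 0 (0-1): L=4.6925, (cx,cy)=(0.3192,0.9477)
member 1 (0-2): L=2.7840, (cx,cy)=(1.0000,0.0000)
member 2 (1-2): L=4.6292, (cx,cy)=(0.2778,-0.9606)
member 3 (1-3): L=2.8978, (cx,cy)=(0.9990,0.0438)
member 4 (2-3): L=4.8487, (cx,cy)=(0.3318,0.9433)
member 5 (2-4): L=3.0160, (cx,cy)=(1.0000,0.0000)
member 6 (3-4): L=4.7855, (cx,cy)=(0.2940,-0.9558)
solve A·x = −loads:
  F[0-1] = -3650.1156 N (compression)
  F[0-2] = -2841.3701 N (compression)
  F[1-2] = +3503.2116 N (tension)
  F[1-3] = -2140.4824 N (compression)
  F[2-3] = -3237.4884 N (compression)
  F[2-4] = -545.5218 N (compression)
  F[3-4] = +1855.4378 N (tension)
  Rx@0 = +4006.6000 N
  Ry@0 = +3459.1304 N
  Ry@4 = -1773.4304 N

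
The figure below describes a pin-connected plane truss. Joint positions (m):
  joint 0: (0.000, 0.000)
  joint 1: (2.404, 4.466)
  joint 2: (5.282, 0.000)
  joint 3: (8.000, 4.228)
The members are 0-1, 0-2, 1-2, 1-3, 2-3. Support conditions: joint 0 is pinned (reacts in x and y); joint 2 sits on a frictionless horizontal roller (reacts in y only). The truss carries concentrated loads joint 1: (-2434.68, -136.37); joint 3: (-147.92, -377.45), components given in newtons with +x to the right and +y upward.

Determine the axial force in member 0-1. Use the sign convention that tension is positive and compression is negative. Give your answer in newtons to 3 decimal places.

N=4 nodes, M=5 members, R=3 reactions → 2N=8, M+R=8
member 0 (0-1): L=5.0719, (cx,cy)=(0.4740,0.8805)
member 1 (0-2): L=5.2820, (cx,cy)=(1.0000,0.0000)
member 2 (1-2): L=5.3130, (cx,cy)=(0.5417,-0.8406)
member 3 (1-3): L=5.6011, (cx,cy)=(0.9991,-0.0425)
member 4 (2-3): L=5.0263, (cx,cy)=(0.5408,0.8412)
solve A·x = −loads:
  F[0-1] = -2336.1193 N (compression)
  F[0-2] = -1475.3209 N (compression)
  F[1-2] = +2280.2647 N (tension)
  F[1-3] = +92.2888 N (tension)
  F[2-3] = -444.0538 N (compression)
  Rx@0 = +2582.6000 N
  Ry@0 = +2057.0334 N
  Ry@2 = -1543.2134 N

-2336.119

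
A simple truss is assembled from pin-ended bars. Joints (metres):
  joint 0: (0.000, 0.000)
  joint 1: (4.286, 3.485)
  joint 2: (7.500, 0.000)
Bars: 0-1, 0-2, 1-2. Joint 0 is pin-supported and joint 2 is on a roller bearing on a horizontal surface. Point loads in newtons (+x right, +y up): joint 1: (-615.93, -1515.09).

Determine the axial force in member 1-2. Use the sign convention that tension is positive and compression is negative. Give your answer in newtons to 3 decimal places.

-788.482

N=3 nodes, M=3 members, R=3 reactions → 2N=6, M+R=6
member 0 (0-1): L=5.5240, (cx,cy)=(0.7759,0.6309)
member 1 (0-2): L=7.5000, (cx,cy)=(1.0000,0.0000)
member 2 (1-2): L=4.7408, (cx,cy)=(0.6779,-0.7351)
solve A·x = −loads:
  F[0-1] = -1482.8025 N (compression)
  F[0-2] = +534.5489 N (tension)
  F[1-2] = -788.4817 N (compression)
  Rx@0 = +615.9300 N
  Ry@0 = +935.4687 N
  Ry@2 = +579.6213 N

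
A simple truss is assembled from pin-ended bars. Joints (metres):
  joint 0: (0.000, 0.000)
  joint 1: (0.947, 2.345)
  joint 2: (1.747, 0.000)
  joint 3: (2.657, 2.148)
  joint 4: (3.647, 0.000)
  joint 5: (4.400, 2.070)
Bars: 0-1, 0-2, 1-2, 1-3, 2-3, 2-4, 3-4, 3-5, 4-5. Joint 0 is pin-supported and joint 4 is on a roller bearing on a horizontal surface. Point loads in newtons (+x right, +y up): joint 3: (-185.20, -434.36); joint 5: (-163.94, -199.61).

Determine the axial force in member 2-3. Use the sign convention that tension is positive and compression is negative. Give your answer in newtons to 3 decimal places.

N=6 nodes, M=9 members, R=3 reactions → 2N=12, M+R=12
member 0 (0-1): L=2.5290, (cx,cy)=(0.3745,0.9272)
member 1 (0-2): L=1.7470, (cx,cy)=(1.0000,0.0000)
member 2 (1-2): L=2.4777, (cx,cy)=(0.3229,-0.9464)
member 3 (1-3): L=1.7213, (cx,cy)=(0.9934,-0.1144)
member 4 (2-3): L=2.3328, (cx,cy)=(0.3901,0.9208)
member 5 (2-4): L=1.9000, (cx,cy)=(1.0000,0.0000)
member 6 (3-4): L=2.3652, (cx,cy)=(0.4186,-0.9082)
member 7 (3-5): L=1.7447, (cx,cy)=(0.9990,-0.0447)
member 8 (4-5): L=2.2027, (cx,cy)=(0.3419,0.9398)
solve A·x = −loads:
  F[0-1] = -300.7030 N (compression)
  F[0-2] = -236.5398 N (compression)
  F[1-2] = +320.9233 N (tension)
  F[1-3] = -217.6498 N (compression)
  F[2-3] = -329.8675 N (compression)
  F[2-4] = -4.2431 N (compression)
  F[3-4] = -166.8314 N (compression)
  F[3-5] = -89.9553 N (compression)
  F[4-5] = -216.6861 N (compression)
  Rx@0 = +349.1400 N
  Ry@0 = +278.8252 N
  Ry@4 = +355.1448 N

-329.868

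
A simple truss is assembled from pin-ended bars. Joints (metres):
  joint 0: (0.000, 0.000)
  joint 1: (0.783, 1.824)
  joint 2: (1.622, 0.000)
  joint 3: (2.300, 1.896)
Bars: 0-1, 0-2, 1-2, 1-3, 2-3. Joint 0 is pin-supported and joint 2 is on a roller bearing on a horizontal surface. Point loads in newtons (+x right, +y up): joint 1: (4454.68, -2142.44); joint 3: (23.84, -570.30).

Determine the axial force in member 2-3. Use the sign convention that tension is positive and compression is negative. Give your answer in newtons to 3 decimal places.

-617.346

N=4 nodes, M=5 members, R=3 reactions → 2N=8, M+R=8
member 0 (0-1): L=1.9850, (cx,cy)=(0.3945,0.9189)
member 1 (0-2): L=1.6220, (cx,cy)=(1.0000,0.0000)
member 2 (1-2): L=2.0077, (cx,cy)=(0.4179,-0.9085)
member 3 (1-3): L=1.5187, (cx,cy)=(0.9989,0.0474)
member 4 (2-3): L=2.0136, (cx,cy)=(0.3367,0.9416)
solve A·x = −loads:
  F[0-1] = +4535.2684 N (tension)
  F[0-2] = +2689.5088 N (tension)
  F[1-2] = -6933.3642 N (compression)
  F[1-3] = +231.9698 N (tension)
  F[2-3] = -617.3461 N (compression)
  Rx@0 = -4478.5200 N
  Ry@0 = -4167.5051 N
  Ry@2 = +6880.2451 N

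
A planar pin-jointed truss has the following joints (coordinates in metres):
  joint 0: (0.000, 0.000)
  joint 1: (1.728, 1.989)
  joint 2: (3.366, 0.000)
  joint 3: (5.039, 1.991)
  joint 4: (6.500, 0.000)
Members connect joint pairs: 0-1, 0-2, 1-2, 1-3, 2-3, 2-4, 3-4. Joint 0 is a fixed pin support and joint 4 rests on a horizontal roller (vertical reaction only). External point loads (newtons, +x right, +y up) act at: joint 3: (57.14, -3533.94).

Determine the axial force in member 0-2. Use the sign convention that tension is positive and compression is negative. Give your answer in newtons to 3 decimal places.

N=5 nodes, M=7 members, R=3 reactions → 2N=10, M+R=10
member 0 (0-1): L=2.6348, (cx,cy)=(0.6558,0.7549)
member 1 (0-2): L=3.3660, (cx,cy)=(1.0000,0.0000)
member 2 (1-2): L=2.5767, (cx,cy)=(0.6357,-0.7719)
member 3 (1-3): L=3.3110, (cx,cy)=(1.0000,0.0006)
member 4 (2-3): L=2.6006, (cx,cy)=(0.6433,0.7656)
member 5 (2-4): L=3.1340, (cx,cy)=(1.0000,0.0000)
member 6 (3-4): L=2.4695, (cx,cy)=(0.5916,-0.8062)
solve A·x = −loads:
  F[0-1] = -1029.0356 N (compression)
  F[0-2] = +732.0231 N (tension)
  F[1-2] = +1005.3044 N (tension)
  F[1-3] = -1313.9626 N (compression)
  F[2-3] = -1013.6182 N (compression)
  F[2-4] = +2023.1815 N (tension)
  F[3-4] = -3419.7927 N (compression)
  Rx@0 = -57.1400 N
  Ry@0 = +776.8186 N
  Ry@4 = +2757.1214 N

732.023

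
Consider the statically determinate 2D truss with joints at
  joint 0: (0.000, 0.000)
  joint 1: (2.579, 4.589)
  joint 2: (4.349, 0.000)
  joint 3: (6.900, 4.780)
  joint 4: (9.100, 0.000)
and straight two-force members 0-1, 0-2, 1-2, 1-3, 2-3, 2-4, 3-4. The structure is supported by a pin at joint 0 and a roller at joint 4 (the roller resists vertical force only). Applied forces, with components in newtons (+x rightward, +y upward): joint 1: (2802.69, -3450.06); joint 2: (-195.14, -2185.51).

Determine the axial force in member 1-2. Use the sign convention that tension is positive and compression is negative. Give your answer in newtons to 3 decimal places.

N=5 nodes, M=7 members, R=3 reactions → 2N=10, M+R=10
member 0 (0-1): L=5.2640, (cx,cy)=(0.4899,0.8718)
member 1 (0-2): L=4.3490, (cx,cy)=(1.0000,0.0000)
member 2 (1-2): L=4.9185, (cx,cy)=(0.3599,-0.9330)
member 3 (1-3): L=4.3252, (cx,cy)=(0.9990,0.0442)
member 4 (2-3): L=5.4181, (cx,cy)=(0.4708,0.8822)
member 5 (2-4): L=4.7510, (cx,cy)=(1.0000,0.0000)
member 6 (3-4): L=5.2620, (cx,cy)=(0.4181,-0.9084)
solve A·x = −loads:
  F[0-1] = -2523.5776 N (compression)
  F[0-2] = +3843.9201 N (tension)
  F[1-2] = -1505.5517 N (compression)
  F[1-3] = -3500.6804 N (compression)
  F[2-3] = +4069.4787 N (tension)
  F[2-4] = +1581.2421 N (tension)
  F[3-4] = -3782.0270 N (compression)
  Rx@0 = -2607.5500 N
  Ry@0 = +2199.9621 N
  Ry@4 = +3435.6079 N

-1505.552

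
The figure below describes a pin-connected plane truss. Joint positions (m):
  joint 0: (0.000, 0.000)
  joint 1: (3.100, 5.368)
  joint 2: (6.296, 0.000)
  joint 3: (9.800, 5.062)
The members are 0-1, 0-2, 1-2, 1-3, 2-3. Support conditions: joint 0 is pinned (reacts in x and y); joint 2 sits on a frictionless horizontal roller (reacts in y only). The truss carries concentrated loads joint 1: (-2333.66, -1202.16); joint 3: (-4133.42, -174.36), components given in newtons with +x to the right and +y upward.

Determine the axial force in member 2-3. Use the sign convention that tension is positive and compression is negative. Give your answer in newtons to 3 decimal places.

N=4 nodes, M=5 members, R=3 reactions → 2N=8, M+R=8
member 0 (0-1): L=6.1988, (cx,cy)=(0.5001,0.8660)
member 1 (0-2): L=6.2960, (cx,cy)=(1.0000,0.0000)
member 2 (1-2): L=6.2474, (cx,cy)=(0.5116,-0.8592)
member 3 (1-3): L=6.7070, (cx,cy)=(0.9990,-0.0456)
member 4 (2-3): L=6.1564, (cx,cy)=(0.5692,0.8222)
solve A·x = −loads:
  F[0-1] = -6727.9141 N (compression)
  F[0-2] = -3102.4850 N (compression)
  F[1-2] = +5588.2774 N (tension)
  F[1-3] = -3893.8066 N (compression)
  F[2-3] = -428.1193 N (compression)
  Rx@0 = +6467.0800 N
  Ry@0 = +5826.1761 N
  Ry@2 = -4449.6561 N

-428.119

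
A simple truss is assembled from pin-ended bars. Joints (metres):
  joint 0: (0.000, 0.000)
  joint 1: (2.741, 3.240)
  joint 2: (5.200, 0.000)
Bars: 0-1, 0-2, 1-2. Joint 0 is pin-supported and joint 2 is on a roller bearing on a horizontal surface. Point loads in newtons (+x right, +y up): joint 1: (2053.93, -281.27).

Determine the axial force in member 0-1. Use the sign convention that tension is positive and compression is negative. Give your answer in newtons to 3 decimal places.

1502.063

N=3 nodes, M=3 members, R=3 reactions → 2N=6, M+R=6
member 0 (0-1): L=4.2439, (cx,cy)=(0.6459,0.7634)
member 1 (0-2): L=5.2000, (cx,cy)=(1.0000,0.0000)
member 2 (1-2): L=4.0675, (cx,cy)=(0.6046,-0.7966)
solve A·x = −loads:
  F[0-1] = +1502.0628 N (tension)
  F[0-2] = +1083.7952 N (tension)
  F[1-2] = -1792.7208 N (compression)
  Rx@0 = -2053.9300 N
  Ry@0 = -1146.7481 N
  Ry@2 = +1428.0181 N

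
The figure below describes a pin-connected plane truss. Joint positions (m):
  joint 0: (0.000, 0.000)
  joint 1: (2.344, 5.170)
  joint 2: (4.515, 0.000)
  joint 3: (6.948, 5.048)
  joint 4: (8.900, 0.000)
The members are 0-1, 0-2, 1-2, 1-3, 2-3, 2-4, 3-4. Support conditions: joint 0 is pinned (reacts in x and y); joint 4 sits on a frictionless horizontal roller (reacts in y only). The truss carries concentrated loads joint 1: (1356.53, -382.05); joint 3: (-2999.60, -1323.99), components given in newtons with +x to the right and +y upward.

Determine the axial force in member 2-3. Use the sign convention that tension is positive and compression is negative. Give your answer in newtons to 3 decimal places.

-1298.706

N=5 nodes, M=7 members, R=3 reactions → 2N=10, M+R=10
member 0 (0-1): L=5.6766, (cx,cy)=(0.4129,0.9108)
member 1 (0-2): L=4.5150, (cx,cy)=(1.0000,0.0000)
member 2 (1-2): L=5.6073, (cx,cy)=(0.3872,-0.9220)
member 3 (1-3): L=4.6056, (cx,cy)=(0.9996,-0.0265)
member 4 (2-3): L=5.6037, (cx,cy)=(0.4342,0.9008)
member 5 (2-4): L=4.3850, (cx,cy)=(1.0000,0.0000)
member 6 (3-4): L=5.4123, (cx,cy)=(0.3607,-0.9327)
solve A·x = −loads:
  F[0-1] = -1630.6677 N (compression)
  F[0-2] = -969.7237 N (compression)
  F[1-2] = +1268.8735 N (tension)
  F[1-3] = -2522.0334 N (compression)
  F[2-3] = -1298.7055 N (compression)
  F[2-4] = +85.4140 N (tension)
  F[3-4] = -236.8254 N (compression)
  Rx@0 = +1643.0700 N
  Ry@0 = +1485.1538 N
  Ry@4 = +220.8862 N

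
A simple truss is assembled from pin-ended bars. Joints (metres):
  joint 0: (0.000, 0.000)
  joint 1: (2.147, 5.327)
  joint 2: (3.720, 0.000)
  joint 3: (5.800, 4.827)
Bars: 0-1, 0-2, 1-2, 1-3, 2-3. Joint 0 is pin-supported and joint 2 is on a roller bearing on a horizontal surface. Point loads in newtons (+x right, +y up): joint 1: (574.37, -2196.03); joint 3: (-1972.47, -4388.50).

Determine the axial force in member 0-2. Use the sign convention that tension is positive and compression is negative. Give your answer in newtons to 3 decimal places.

-1312.755

N=4 nodes, M=5 members, R=3 reactions → 2N=8, M+R=8
member 0 (0-1): L=5.7434, (cx,cy)=(0.3738,0.9275)
member 1 (0-2): L=3.7200, (cx,cy)=(1.0000,0.0000)
member 2 (1-2): L=5.5544, (cx,cy)=(0.2832,-0.9591)
member 3 (1-3): L=3.6871, (cx,cy)=(0.9908,-0.1356)
member 4 (2-3): L=5.2561, (cx,cy)=(0.3957,0.9184)
solve A·x = −loads:
  F[0-1] = -228.3042 N (compression)
  F[0-2] = -1312.7551 N (compression)
  F[1-2] = -2058.0061 N (compression)
  F[1-3] = -77.6058 N (compression)
  F[2-3] = -4790.0564 N (compression)
  Rx@0 = +1398.1000 N
  Ry@0 = +211.7524 N
  Ry@2 = +6372.7776 N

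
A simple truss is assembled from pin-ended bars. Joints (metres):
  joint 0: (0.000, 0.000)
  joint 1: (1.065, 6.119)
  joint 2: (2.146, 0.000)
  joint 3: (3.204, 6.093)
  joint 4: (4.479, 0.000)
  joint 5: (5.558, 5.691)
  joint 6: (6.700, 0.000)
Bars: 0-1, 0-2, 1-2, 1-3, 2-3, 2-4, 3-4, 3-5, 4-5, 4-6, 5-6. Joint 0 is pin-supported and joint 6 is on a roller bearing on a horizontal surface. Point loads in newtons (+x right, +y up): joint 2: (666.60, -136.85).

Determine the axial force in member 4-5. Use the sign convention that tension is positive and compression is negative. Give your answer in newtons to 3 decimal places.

N=7 nodes, M=11 members, R=3 reactions → 2N=14, M+R=14
member 0 (0-1): L=6.2110, (cx,cy)=(0.1715,0.9852)
member 1 (0-2): L=2.1460, (cx,cy)=(1.0000,0.0000)
member 2 (1-2): L=6.2138, (cx,cy)=(0.1740,-0.9848)
member 3 (1-3): L=2.1392, (cx,cy)=(0.9999,-0.0122)
member 4 (2-3): L=6.1842, (cx,cy)=(0.1711,0.9853)
member 5 (2-4): L=2.3330, (cx,cy)=(1.0000,0.0000)
member 6 (3-4): L=6.2250, (cx,cy)=(0.2048,-0.9788)
member 7 (3-5): L=2.3881, (cx,cy)=(0.9857,-0.1683)
member 8 (4-5): L=5.7924, (cx,cy)=(0.1863,0.9825)
member 9 (4-6): L=2.2210, (cx,cy)=(1.0000,0.0000)
member 10 (5-6): L=5.8045, (cx,cy)=(0.1967,-0.9805)
solve A·x = −loads:
  F[0-1] = -94.4155 N (compression)
  F[0-2] = +682.7895 N (tension)
  F[1-2] = +94.8611 N (tension)
  F[1-3] = -32.6947 N (compression)
  F[2-3] = +44.0854 N (tension)
  F[2-4] = +25.1501 N (tension)
  F[3-4] = -41.8913 N (compression)
  F[3-5] = -16.8098 N (compression)
  F[4-5] = +41.7336 N (tension)
  F[4-6] = +8.7958 N (tension)
  F[5-6] = -44.7067 N (compression)
  Rx@0 = -666.6000 N
  Ry@0 = +93.0171 N
  Ry@6 = +43.8329 N

41.734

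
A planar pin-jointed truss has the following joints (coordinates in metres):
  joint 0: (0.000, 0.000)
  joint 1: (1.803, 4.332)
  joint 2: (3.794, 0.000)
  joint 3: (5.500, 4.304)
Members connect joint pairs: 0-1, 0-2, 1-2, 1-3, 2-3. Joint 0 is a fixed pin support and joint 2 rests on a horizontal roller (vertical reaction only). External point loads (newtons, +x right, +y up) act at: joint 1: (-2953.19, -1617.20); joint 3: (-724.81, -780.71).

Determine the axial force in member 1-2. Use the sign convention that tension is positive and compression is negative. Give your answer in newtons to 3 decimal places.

3387.256

N=4 nodes, M=5 members, R=3 reactions → 2N=8, M+R=8
member 0 (0-1): L=4.6922, (cx,cy)=(0.3843,0.9232)
member 1 (0-2): L=3.7940, (cx,cy)=(1.0000,0.0000)
member 2 (1-2): L=4.7676, (cx,cy)=(0.4176,-0.9086)
member 3 (1-3): L=3.6971, (cx,cy)=(1.0000,-0.0076)
member 4 (2-3): L=4.6298, (cx,cy)=(0.3685,0.9296)
solve A·x = −loads:
  F[0-1] = -5081.9695 N (compression)
  F[0-2] = -1725.2422 N (compression)
  F[1-2] = +3387.2563 N (tension)
  F[1-3] = -414.1244 N (compression)
  F[2-3] = -843.1774 N (compression)
  Rx@0 = +3678.0000 N
  Ry@0 = +4691.8174 N
  Ry@2 = -2293.9074 N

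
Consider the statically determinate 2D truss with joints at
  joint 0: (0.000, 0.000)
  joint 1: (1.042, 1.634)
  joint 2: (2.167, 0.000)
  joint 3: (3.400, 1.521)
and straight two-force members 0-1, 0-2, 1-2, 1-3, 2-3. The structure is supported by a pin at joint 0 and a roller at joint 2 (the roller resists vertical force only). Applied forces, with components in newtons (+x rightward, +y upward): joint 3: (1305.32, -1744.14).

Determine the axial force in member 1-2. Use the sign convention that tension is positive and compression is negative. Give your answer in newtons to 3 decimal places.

-2469.501

N=4 nodes, M=5 members, R=3 reactions → 2N=8, M+R=8
member 0 (0-1): L=1.9380, (cx,cy)=(0.5377,0.8432)
member 1 (0-2): L=2.1670, (cx,cy)=(1.0000,0.0000)
member 2 (1-2): L=1.9838, (cx,cy)=(0.5671,-0.8237)
member 3 (1-3): L=2.3607, (cx,cy)=(0.9989,-0.0479)
member 4 (2-3): L=1.9580, (cx,cy)=(0.6297,0.7768)
solve A·x = −loads:
  F[0-1] = +2263.6401 N (tension)
  F[0-2] = +88.2137 N (tension)
  F[1-2] = -2469.5012 N (compression)
  F[1-3] = +2620.5270 N (tension)
  F[2-3] = -2083.7651 N (compression)
  Rx@0 = -1305.3200 N
  Ry@0 = -1908.5908 N
  Ry@2 = +3652.7308 N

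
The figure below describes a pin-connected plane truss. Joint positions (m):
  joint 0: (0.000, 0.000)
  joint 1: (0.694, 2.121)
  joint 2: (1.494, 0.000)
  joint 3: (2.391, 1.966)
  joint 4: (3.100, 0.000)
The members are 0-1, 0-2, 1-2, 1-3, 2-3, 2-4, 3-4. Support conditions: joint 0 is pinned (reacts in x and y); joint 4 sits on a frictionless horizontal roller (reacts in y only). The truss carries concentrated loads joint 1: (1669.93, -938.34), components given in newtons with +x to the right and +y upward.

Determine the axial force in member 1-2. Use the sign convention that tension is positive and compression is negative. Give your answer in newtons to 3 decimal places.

N=5 nodes, M=7 members, R=3 reactions → 2N=10, M+R=10
member 0 (0-1): L=2.2317, (cx,cy)=(0.3110,0.9504)
member 1 (0-2): L=1.4940, (cx,cy)=(1.0000,0.0000)
member 2 (1-2): L=2.2669, (cx,cy)=(0.3529,-0.9357)
member 3 (1-3): L=1.7041, (cx,cy)=(0.9959,-0.0910)
member 4 (2-3): L=2.1610, (cx,cy)=(0.4151,0.9098)
member 5 (2-4): L=1.6060, (cx,cy)=(1.0000,0.0000)
member 6 (3-4): L=2.0899, (cx,cy)=(0.3392,-0.9407)
solve A·x = −loads:
  F[0-1] = +435.8957 N (tension)
  F[0-2] = +1534.3751 N (tension)
  F[1-2] = -1342.0920 N (compression)
  F[1-3] = -1065.1508 N (compression)
  F[2-3] = +1380.2661 N (tension)
  F[2-4] = +487.7972 N (tension)
  F[3-4] = -1437.8920 N (compression)
  Rx@0 = -1669.9300 N
  Ry@0 = -414.2824 N
  Ry@4 = +1352.6224 N

-1342.092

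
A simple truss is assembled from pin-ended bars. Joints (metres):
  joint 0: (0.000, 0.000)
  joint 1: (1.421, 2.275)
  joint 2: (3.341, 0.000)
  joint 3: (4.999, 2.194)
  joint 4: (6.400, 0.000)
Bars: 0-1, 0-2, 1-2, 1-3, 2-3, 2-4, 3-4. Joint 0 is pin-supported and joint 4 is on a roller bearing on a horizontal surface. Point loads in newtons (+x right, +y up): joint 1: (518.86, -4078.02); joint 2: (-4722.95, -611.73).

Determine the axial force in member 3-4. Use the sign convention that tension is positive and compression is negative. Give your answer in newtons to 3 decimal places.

N=5 nodes, M=7 members, R=3 reactions → 2N=10, M+R=10
member 0 (0-1): L=2.6823, (cx,cy)=(0.5298,0.8481)
member 1 (0-2): L=3.3410, (cx,cy)=(1.0000,0.0000)
member 2 (1-2): L=2.9769, (cx,cy)=(0.6450,-0.7642)
member 3 (1-3): L=3.5789, (cx,cy)=(0.9997,-0.0226)
member 4 (2-3): L=2.7500, (cx,cy)=(0.6029,0.7978)
member 5 (2-4): L=3.0590, (cx,cy)=(1.0000,0.0000)
member 6 (3-4): L=2.6032, (cx,cy)=(0.5382,-0.8428)
solve A·x = −loads:
  F[0-1] = -3867.8786 N (compression)
  F[0-2] = -2155.0258 N (compression)
  F[1-2] = -986.3290 N (compression)
  F[1-3] = -1932.2735 N (compression)
  F[2-3] = +1711.5495 N (tension)
  F[2-4] = +899.8766 N (tension)
  F[3-4] = -1672.0356 N (compression)
  Rx@0 = +4204.0900 N
  Ry@0 = +3280.5214 N
  Ry@4 = +1409.2286 N

-1672.036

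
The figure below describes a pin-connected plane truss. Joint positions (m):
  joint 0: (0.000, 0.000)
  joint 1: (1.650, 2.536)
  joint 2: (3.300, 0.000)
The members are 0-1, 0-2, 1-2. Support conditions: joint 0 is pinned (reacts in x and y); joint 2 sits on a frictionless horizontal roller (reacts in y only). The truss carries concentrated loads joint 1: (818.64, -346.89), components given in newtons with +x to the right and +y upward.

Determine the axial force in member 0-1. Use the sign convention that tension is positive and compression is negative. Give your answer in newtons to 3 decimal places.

N=3 nodes, M=3 members, R=3 reactions → 2N=6, M+R=6
member 0 (0-1): L=3.0255, (cx,cy)=(0.5454,0.8382)
member 1 (0-2): L=3.3000, (cx,cy)=(1.0000,0.0000)
member 2 (1-2): L=3.0255, (cx,cy)=(0.5454,-0.8382)
solve A·x = −loads:
  F[0-1] = +543.6249 N (tension)
  F[0-2] = +522.1687 N (tension)
  F[1-2] = -957.4751 N (compression)
  Rx@0 = -818.6400 N
  Ry@0 = -455.6674 N
  Ry@2 = +802.5574 N

543.625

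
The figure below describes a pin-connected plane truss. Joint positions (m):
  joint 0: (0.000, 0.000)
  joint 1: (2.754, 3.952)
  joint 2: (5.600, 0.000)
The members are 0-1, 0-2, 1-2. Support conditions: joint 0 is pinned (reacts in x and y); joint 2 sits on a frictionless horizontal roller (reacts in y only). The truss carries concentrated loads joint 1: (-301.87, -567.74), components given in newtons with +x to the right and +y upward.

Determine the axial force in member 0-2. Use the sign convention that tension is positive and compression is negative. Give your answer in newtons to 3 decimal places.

47.654

N=3 nodes, M=3 members, R=3 reactions → 2N=6, M+R=6
member 0 (0-1): L=4.8169, (cx,cy)=(0.5717,0.8204)
member 1 (0-2): L=5.6000, (cx,cy)=(1.0000,0.0000)
member 2 (1-2): L=4.8701, (cx,cy)=(0.5844,-0.8115)
solve A·x = −loads:
  F[0-1] = -611.3401 N (compression)
  F[0-2] = +47.6535 N (tension)
  F[1-2] = -81.5454 N (compression)
  Rx@0 = +301.8700 N
  Ry@0 = +501.5675 N
  Ry@2 = +66.1724 N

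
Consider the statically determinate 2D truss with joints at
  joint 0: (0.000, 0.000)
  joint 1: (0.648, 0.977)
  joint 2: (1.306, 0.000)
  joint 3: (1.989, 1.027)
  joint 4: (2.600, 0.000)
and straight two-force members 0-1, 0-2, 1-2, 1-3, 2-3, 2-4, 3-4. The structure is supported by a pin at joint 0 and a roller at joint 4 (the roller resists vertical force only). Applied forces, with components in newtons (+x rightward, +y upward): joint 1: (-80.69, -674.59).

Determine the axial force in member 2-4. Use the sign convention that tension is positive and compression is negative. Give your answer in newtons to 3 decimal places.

N=5 nodes, M=7 members, R=3 reactions → 2N=10, M+R=10
member 0 (0-1): L=1.1724, (cx,cy)=(0.5527,0.8334)
member 1 (0-2): L=1.3060, (cx,cy)=(1.0000,0.0000)
member 2 (1-2): L=1.1779, (cx,cy)=(0.5586,-0.8294)
member 3 (1-3): L=1.3419, (cx,cy)=(0.9993,0.0373)
member 4 (2-3): L=1.2334, (cx,cy)=(0.5538,0.8327)
member 5 (2-4): L=1.2940, (cx,cy)=(1.0000,0.0000)
member 6 (3-4): L=1.1950, (cx,cy)=(0.5113,-0.8594)
solve A·x = −loads:
  F[0-1] = -644.1179 N (compression)
  F[0-2] = +275.3334 N (tension)
  F[1-2] = -174.1517 N (compression)
  F[1-3] = -178.1739 N (compression)
  F[2-3] = +173.4731 N (tension)
  F[2-4] = +81.9869 N (tension)
  F[3-4] = -160.3522 N (compression)
  Rx@0 = +80.6900 N
  Ry@0 = +536.7822 N
  Ry@4 = +137.8078 N

81.987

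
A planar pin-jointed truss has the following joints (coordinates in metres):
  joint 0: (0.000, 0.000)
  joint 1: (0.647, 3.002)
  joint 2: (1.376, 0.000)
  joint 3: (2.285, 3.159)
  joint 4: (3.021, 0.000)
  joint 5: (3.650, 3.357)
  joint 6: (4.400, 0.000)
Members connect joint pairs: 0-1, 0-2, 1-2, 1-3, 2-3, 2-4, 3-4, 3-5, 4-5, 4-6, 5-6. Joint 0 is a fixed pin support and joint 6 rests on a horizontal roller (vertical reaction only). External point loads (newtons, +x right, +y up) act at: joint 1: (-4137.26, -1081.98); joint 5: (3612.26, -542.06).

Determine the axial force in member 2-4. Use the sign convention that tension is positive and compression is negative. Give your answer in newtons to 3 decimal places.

N=7 nodes, M=11 members, R=3 reactions → 2N=14, M+R=14
member 0 (0-1): L=3.0709, (cx,cy)=(0.2107,0.9776)
member 1 (0-2): L=1.3760, (cx,cy)=(1.0000,0.0000)
member 2 (1-2): L=3.0892, (cx,cy)=(0.2360,-0.9718)
member 3 (1-3): L=1.6455, (cx,cy)=(0.9954,0.0954)
member 4 (2-3): L=3.2872, (cx,cy)=(0.2765,0.9610)
member 5 (2-4): L=1.6450, (cx,cy)=(1.0000,0.0000)
member 6 (3-4): L=3.2436, (cx,cy)=(0.2269,-0.9739)
member 7 (3-5): L=1.3793, (cx,cy)=(0.9896,0.1436)
member 8 (4-5): L=3.4154, (cx,cy)=(0.1842,0.9829)
member 9 (4-6): L=1.3790, (cx,cy)=(1.0000,0.0000)
member 10 (5-6): L=3.4398, (cx,cy)=(0.2180,-0.9759)
solve A·x = −loads:
  F[0-1] = -1106.8707 N (compression)
  F[0-2] = -291.7986 N (compression)
  F[1-2] = +376.3609 N (tension)
  F[1-3] = +3832.7301 N (tension)
  F[2-3] = -380.5718 N (compression)
  F[2-4] = -97.7459 N (compression)
  F[3-4] = +534.5494 N (tension)
  F[3-5] = +3626.2708 N (tension)
  F[4-5] = -529.6660 N (compression)
  F[4-6] = +121.0934 N (tension)
  F[5-6] = -555.3764 N (compression)
  Rx@0 = +525.0000 N
  Ry@0 = +1082.0258 N
  Ry@6 = +542.0142 N

-97.746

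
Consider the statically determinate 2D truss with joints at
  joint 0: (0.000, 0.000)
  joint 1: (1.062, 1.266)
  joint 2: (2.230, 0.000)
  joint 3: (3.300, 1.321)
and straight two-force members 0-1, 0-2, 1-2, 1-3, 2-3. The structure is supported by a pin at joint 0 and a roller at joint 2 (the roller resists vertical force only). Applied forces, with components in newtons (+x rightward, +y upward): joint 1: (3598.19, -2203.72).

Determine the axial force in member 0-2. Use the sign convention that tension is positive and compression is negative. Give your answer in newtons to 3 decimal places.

2852.857

N=4 nodes, M=5 members, R=3 reactions → 2N=8, M+R=8
member 0 (0-1): L=1.6525, (cx,cy)=(0.6427,0.7661)
member 1 (0-2): L=2.2300, (cx,cy)=(1.0000,0.0000)
member 2 (1-2): L=1.7225, (cx,cy)=(0.6781,-0.7350)
member 3 (1-3): L=2.2387, (cx,cy)=(0.9997,0.0246)
member 4 (2-3): L=1.7000, (cx,cy)=(0.6294,0.7771)
solve A·x = −loads:
  F[0-1] = +1159.7240 N (tension)
  F[0-2] = +2852.8574 N (tension)
  F[1-2] = -4207.2133 N (compression)
  F[1-3] = -0.0000 N (compression)
  F[2-3] = +0.0000 N (tension)
  Rx@0 = -3598.1900 N
  Ry@0 = -888.5038 N
  Ry@2 = +3092.2238 N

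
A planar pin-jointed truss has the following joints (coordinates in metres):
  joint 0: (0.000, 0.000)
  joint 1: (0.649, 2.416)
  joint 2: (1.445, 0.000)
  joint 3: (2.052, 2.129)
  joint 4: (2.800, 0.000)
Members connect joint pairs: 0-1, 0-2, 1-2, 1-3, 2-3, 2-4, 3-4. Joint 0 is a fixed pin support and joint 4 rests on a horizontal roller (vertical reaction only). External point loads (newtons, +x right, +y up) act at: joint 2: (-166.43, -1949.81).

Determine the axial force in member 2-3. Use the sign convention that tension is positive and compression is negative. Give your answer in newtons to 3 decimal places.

917.621

N=5 nodes, M=7 members, R=3 reactions → 2N=10, M+R=10
member 0 (0-1): L=2.5017, (cx,cy)=(0.2594,0.9658)
member 1 (0-2): L=1.4450, (cx,cy)=(1.0000,0.0000)
member 2 (1-2): L=2.5438, (cx,cy)=(0.3129,-0.9498)
member 3 (1-3): L=1.4321, (cx,cy)=(0.9797,-0.2004)
member 4 (2-3): L=2.2138, (cx,cy)=(0.2742,0.9617)
member 5 (2-4): L=1.3550, (cx,cy)=(1.0000,0.0000)
member 6 (3-4): L=2.2566, (cx,cy)=(0.3315,-0.9435)
solve A·x = −loads:
  F[0-1] = -977.0197 N (compression)
  F[0-2] = +87.0369 N (tension)
  F[1-2] = +1123.7937 N (tension)
  F[1-3] = -617.6598 N (compression)
  F[2-3] = +917.6209 N (tension)
  F[2-4] = +353.5314 N (tension)
  F[3-4] = -1066.5392 N (compression)
  Rx@0 = +166.4300 N
  Ry@0 = +943.5688 N
  Ry@4 = +1006.2412 N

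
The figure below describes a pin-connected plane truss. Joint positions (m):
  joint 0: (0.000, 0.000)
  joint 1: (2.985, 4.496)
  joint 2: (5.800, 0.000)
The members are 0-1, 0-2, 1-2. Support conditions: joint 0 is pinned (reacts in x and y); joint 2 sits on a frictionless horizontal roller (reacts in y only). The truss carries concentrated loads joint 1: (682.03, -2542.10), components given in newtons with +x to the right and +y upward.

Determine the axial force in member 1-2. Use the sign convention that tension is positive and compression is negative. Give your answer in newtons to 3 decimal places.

-2167.356

N=3 nodes, M=3 members, R=3 reactions → 2N=6, M+R=6
member 0 (0-1): L=5.3967, (cx,cy)=(0.5531,0.8331)
member 1 (0-2): L=5.8000, (cx,cy)=(1.0000,0.0000)
member 2 (1-2): L=5.3045, (cx,cy)=(0.5307,-0.8476)
solve A·x = −loads:
  F[0-1] = -846.3585 N (compression)
  F[0-2] = +1150.1653 N (tension)
  F[1-2] = -2167.3564 N (compression)
  Rx@0 = -682.0300 N
  Ry@0 = +705.1042 N
  Ry@2 = +1836.9958 N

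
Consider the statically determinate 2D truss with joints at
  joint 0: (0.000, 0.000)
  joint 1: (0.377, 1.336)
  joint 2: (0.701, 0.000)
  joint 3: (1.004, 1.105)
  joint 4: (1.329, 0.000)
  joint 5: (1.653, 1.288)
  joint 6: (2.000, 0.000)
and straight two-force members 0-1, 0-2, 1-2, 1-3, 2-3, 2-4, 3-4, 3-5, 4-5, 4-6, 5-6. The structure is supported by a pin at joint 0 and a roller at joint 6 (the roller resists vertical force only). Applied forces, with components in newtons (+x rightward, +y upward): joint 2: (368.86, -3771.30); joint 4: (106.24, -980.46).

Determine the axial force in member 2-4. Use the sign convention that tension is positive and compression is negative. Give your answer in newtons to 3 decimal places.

1596.569

N=7 nodes, M=11 members, R=3 reactions → 2N=14, M+R=14
member 0 (0-1): L=1.3882, (cx,cy)=(0.2716,0.9624)
member 1 (0-2): L=0.7010, (cx,cy)=(1.0000,0.0000)
member 2 (1-2): L=1.3747, (cx,cy)=(0.2357,-0.9718)
member 3 (1-3): L=0.6682, (cx,cy)=(0.9383,-0.3457)
member 4 (2-3): L=1.1458, (cx,cy)=(0.2644,0.9644)
member 5 (2-4): L=0.6280, (cx,cy)=(1.0000,0.0000)
member 6 (3-4): L=1.1518, (cx,cy)=(0.2822,-0.9594)
member 7 (3-5): L=0.6743, (cx,cy)=(0.9625,0.2714)
member 8 (4-5): L=1.3281, (cx,cy)=(0.2440,0.9698)
member 9 (4-6): L=0.6710, (cx,cy)=(1.0000,0.0000)
member 10 (5-6): L=1.3339, (cx,cy)=(0.2601,-0.9656)
solve A·x = −loads:
  F[0-1] = -2886.9055 N (compression)
  F[0-2] = +1259.1256 N (tension)
  F[1-2] = +3465.8281 N (tension)
  F[1-3] = -1706.0533 N (compression)
  F[2-3] = +417.9846 N (tension)
  F[2-4] = +1596.5689 N (tension)
  F[3-4] = -1360.1779 N (compression)
  F[3-5] = -1149.6805 N (compression)
  F[4-5] = +2356.5664 N (tension)
  F[4-6] = +531.6418 N (tension)
  F[5-6] = -2043.7168 N (compression)
  Rx@0 = -475.1000 N
  Ry@0 = +2778.4037 N
  Ry@6 = +1973.3563 N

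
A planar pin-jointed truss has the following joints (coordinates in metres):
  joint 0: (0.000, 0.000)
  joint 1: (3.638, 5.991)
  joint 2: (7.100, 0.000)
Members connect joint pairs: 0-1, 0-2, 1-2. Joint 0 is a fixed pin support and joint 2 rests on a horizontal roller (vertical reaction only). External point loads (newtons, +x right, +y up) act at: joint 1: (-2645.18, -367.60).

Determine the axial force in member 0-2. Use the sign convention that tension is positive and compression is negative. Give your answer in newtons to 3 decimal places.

-1180.960

N=3 nodes, M=3 members, R=3 reactions → 2N=6, M+R=6
member 0 (0-1): L=7.0091, (cx,cy)=(0.5190,0.8547)
member 1 (0-2): L=7.1000, (cx,cy)=(1.0000,0.0000)
member 2 (1-2): L=6.9194, (cx,cy)=(0.5003,-0.8658)
solve A·x = −loads:
  F[0-1] = -2821.0082 N (compression)
  F[0-2] = -1180.9599 N (compression)
  F[1-2] = +2360.3365 N (tension)
  Rx@0 = +2645.1800 N
  Ry@0 = +2411.2542 N
  Ry@2 = -2043.6542 N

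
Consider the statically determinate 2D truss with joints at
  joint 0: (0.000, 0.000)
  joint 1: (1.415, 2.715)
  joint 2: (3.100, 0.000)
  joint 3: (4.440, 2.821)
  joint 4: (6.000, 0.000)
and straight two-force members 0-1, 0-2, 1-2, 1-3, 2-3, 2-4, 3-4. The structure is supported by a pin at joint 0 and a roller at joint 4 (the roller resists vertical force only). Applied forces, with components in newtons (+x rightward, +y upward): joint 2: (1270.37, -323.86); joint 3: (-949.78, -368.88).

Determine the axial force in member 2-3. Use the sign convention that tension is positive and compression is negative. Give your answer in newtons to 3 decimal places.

-385.004

N=5 nodes, M=7 members, R=3 reactions → 2N=10, M+R=10
member 0 (0-1): L=3.0616, (cx,cy)=(0.4622,0.8868)
member 1 (0-2): L=3.1000, (cx,cy)=(1.0000,0.0000)
member 2 (1-2): L=3.1954, (cx,cy)=(0.5273,-0.8497)
member 3 (1-3): L=3.0269, (cx,cy)=(0.9994,0.0350)
member 4 (2-3): L=3.1231, (cx,cy)=(0.4291,0.9033)
member 5 (2-4): L=2.9000, (cx,cy)=(1.0000,0.0000)
member 6 (3-4): L=3.2236, (cx,cy)=(0.4839,-0.8751)
solve A·x = −loads:
  F[0-1] = -788.2330 N (compression)
  F[0-2] = +684.8918 N (tension)
  F[1-2] = +790.4583 N (tension)
  F[1-3] = -781.6088 N (compression)
  F[2-3] = -385.0040 N (compression)
  F[2-4] = -3.4596 N (compression)
  F[3-4] = +7.1489 N (tension)
  Rx@0 = -320.5900 N
  Ry@0 = +698.9960 N
  Ry@4 = -6.2560 N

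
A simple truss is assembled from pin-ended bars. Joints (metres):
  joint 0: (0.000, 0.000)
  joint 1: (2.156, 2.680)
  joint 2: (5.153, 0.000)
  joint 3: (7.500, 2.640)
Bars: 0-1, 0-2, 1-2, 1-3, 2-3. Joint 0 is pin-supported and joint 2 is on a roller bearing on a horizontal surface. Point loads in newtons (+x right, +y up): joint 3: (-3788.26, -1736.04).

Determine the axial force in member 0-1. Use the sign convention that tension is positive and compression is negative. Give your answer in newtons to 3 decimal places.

N=4 nodes, M=5 members, R=3 reactions → 2N=8, M+R=8
member 0 (0-1): L=3.4396, (cx,cy)=(0.6268,0.7792)
member 1 (0-2): L=5.1530, (cx,cy)=(1.0000,0.0000)
member 2 (1-2): L=4.0205, (cx,cy)=(0.7454,-0.6666)
member 3 (1-3): L=5.3441, (cx,cy)=(1.0000,-0.0075)
member 4 (2-3): L=3.5324, (cx,cy)=(0.6644,0.7474)
solve A·x = −loads:
  F[0-1] = -1476.0829 N (compression)
  F[0-2] = -2863.0217 N (compression)
  F[1-2] = +1750.4212 N (tension)
  F[1-3] = -2230.1171 N (compression)
  F[2-3] = -2345.2235 N (compression)
  Rx@0 = +3788.2600 N
  Ry@0 = +1150.1107 N
  Ry@2 = +585.9293 N

-1476.083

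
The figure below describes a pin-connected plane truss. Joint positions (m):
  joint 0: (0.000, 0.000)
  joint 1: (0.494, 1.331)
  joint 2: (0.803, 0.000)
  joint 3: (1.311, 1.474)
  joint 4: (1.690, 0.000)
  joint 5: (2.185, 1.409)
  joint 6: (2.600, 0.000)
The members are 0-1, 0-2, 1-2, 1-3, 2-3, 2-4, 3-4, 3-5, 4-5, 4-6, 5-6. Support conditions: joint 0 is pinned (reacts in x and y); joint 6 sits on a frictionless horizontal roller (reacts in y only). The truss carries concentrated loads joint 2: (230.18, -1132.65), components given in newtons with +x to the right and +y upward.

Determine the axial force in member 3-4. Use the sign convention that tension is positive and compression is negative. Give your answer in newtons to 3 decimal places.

N=7 nodes, M=11 members, R=3 reactions → 2N=14, M+R=14
member 0 (0-1): L=1.4197, (cx,cy)=(0.3480,0.9375)
member 1 (0-2): L=0.8030, (cx,cy)=(1.0000,0.0000)
member 2 (1-2): L=1.3664, (cx,cy)=(0.2261,-0.9741)
member 3 (1-3): L=0.8294, (cx,cy)=(0.9850,0.1724)
member 4 (2-3): L=1.5591, (cx,cy)=(0.3258,0.9454)
member 5 (2-4): L=0.8870, (cx,cy)=(1.0000,0.0000)
member 6 (3-4): L=1.5219, (cx,cy)=(0.2490,-0.9685)
member 7 (3-5): L=0.8764, (cx,cy)=(0.9972,-0.0742)
member 8 (4-5): L=1.4934, (cx,cy)=(0.3315,0.9435)
member 9 (4-6): L=0.9100, (cx,cy)=(1.0000,0.0000)
member 10 (5-6): L=1.4688, (cx,cy)=(0.2825,-0.9593)
solve A·x = −loads:
  F[0-1] = -835.0150 N (compression)
  F[0-2] = +520.7290 N (tension)
  F[1-2] = +722.1049 N (tension)
  F[1-3] = -460.7468 N (compression)
  F[2-3] = +454.0293 N (tension)
  F[2-4] = +305.9098 N (tension)
  F[3-4] = -344.2859 N (compression)
  F[3-5] = -220.7826 N (compression)
  F[4-5] = +353.4183 N (tension)
  F[4-6] = +103.0327 N (tension)
  F[5-6] = -364.6724 N (compression)
  Rx@0 = -230.1800 N
  Ry@0 = +782.8354 N
  Ry@6 = +349.8146 N

-344.286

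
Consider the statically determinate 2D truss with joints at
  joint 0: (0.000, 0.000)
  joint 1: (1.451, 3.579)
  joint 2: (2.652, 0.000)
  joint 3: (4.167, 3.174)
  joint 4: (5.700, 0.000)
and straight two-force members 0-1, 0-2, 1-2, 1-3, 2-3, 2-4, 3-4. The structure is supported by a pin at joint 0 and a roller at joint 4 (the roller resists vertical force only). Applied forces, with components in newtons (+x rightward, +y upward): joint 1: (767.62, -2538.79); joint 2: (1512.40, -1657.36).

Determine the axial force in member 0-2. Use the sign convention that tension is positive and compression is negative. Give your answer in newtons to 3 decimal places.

N=5 nodes, M=7 members, R=3 reactions → 2N=10, M+R=10
member 0 (0-1): L=3.8619, (cx,cy)=(0.3757,0.9267)
member 1 (0-2): L=2.6520, (cx,cy)=(1.0000,0.0000)
member 2 (1-2): L=3.7751, (cx,cy)=(0.3181,-0.9480)
member 3 (1-3): L=2.7460, (cx,cy)=(0.9891,-0.1475)
member 4 (2-3): L=3.5170, (cx,cy)=(0.4308,0.9025)
member 5 (2-4): L=3.0480, (cx,cy)=(1.0000,0.0000)
member 6 (3-4): L=3.5248, (cx,cy)=(0.4349,-0.9005)
solve A·x = −loads:
  F[0-1] = -2478.3573 N (compression)
  F[0-2] = +3211.1813 N (tension)
  F[1-2] = +12.5527 N (tension)
  F[1-3] = -1721.6018 N (compression)
  F[2-3] = +1823.2926 N (tension)
  F[2-4] = +917.3711 N (tension)
  F[3-4] = -2109.3080 N (compression)
  Rx@0 = -2280.0200 N
  Ry@0 = +2296.7789 N
  Ry@4 = +1899.3711 N

3211.181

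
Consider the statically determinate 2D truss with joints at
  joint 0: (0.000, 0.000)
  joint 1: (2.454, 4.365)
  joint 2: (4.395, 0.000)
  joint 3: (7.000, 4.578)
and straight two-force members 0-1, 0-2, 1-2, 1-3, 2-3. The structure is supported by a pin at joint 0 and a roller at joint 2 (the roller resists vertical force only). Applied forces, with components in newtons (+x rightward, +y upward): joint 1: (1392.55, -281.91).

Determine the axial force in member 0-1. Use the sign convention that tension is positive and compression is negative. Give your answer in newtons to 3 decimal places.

N=4 nodes, M=5 members, R=3 reactions → 2N=8, M+R=8
member 0 (0-1): L=5.0075, (cx,cy)=(0.4901,0.8717)
member 1 (0-2): L=4.3950, (cx,cy)=(1.0000,0.0000)
member 2 (1-2): L=4.7771, (cx,cy)=(0.4063,-0.9137)
member 3 (1-3): L=4.5510, (cx,cy)=(0.9989,0.0468)
member 4 (2-3): L=5.2673, (cx,cy)=(0.4946,0.8691)
solve A·x = −loads:
  F[0-1] = +1443.7999 N (tension)
  F[0-2] = +684.9984 N (tension)
  F[1-2] = -1685.8873 N (compression)
  F[1-3] = +0.0000 N (tension)
  F[2-3] = -0.0000 N (compression)
  Rx@0 = -1392.5500 N
  Ry@0 = -1258.5423 N
  Ry@2 = +1540.4523 N

1443.800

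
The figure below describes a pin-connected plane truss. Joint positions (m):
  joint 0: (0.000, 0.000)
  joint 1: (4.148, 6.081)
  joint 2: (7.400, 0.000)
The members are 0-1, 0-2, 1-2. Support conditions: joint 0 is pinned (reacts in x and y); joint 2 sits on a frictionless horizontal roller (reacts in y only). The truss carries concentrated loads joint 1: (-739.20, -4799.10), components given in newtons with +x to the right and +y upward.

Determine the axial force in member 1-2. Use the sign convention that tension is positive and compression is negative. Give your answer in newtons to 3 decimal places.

-2361.754

N=3 nodes, M=3 members, R=3 reactions → 2N=6, M+R=6
member 0 (0-1): L=7.3610, (cx,cy)=(0.5635,0.8261)
member 1 (0-2): L=7.4000, (cx,cy)=(1.0000,0.0000)
member 2 (1-2): L=6.8959, (cx,cy)=(0.4716,-0.8818)
solve A·x = −loads:
  F[0-1] = -3288.2475 N (compression)
  F[0-2] = +1113.7592 N (tension)
  F[1-2] = -2361.7536 N (compression)
  Rx@0 = +739.2000 N
  Ry@0 = +2716.4525 N
  Ry@2 = +2082.6475 N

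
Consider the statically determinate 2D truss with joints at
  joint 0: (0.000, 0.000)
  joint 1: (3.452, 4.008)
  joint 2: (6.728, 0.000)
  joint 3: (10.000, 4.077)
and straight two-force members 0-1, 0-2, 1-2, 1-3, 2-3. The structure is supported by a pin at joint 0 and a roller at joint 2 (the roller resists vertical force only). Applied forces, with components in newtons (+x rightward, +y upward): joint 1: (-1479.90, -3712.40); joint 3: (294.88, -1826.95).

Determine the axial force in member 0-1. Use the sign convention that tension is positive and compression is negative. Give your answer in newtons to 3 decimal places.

-2140.757

N=4 nodes, M=5 members, R=3 reactions → 2N=8, M+R=8
member 0 (0-1): L=5.2896, (cx,cy)=(0.6526,0.7577)
member 1 (0-2): L=6.7280, (cx,cy)=(1.0000,0.0000)
member 2 (1-2): L=5.1765, (cx,cy)=(0.6329,-0.7743)
member 3 (1-3): L=6.5484, (cx,cy)=(0.9999,0.0105)
member 4 (2-3): L=5.2276, (cx,cy)=(0.6259,0.7799)
solve A·x = −loads:
  F[0-1] = -2140.7568 N (compression)
  F[0-2] = +212.0283 N (tension)
  F[1-2] = -2675.5868 N (compression)
  F[1-3] = +1776.2195 N (tension)
  F[2-3] = -2366.5497 N (compression)
  Rx@0 = +1185.0200 N
  Ry@0 = +1622.0653 N
  Ry@2 = +3917.2847 N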